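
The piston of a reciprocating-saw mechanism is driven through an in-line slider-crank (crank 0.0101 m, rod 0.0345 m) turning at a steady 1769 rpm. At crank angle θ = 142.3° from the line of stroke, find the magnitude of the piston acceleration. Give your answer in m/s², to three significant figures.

246

ω = 2π·1769/60 = 185.2 rad/s
x(θ) = r cosθ + √(L² − r² sin²θ); with ω constant, a = ω²·d²x/dθ².
d²x/dθ² = −r cosθ − r²(cos2θ)/√u − r⁴ sin²2θ/(4u^{3/2}),  u = L² − r² sin²θ = 0.0011521 m².
Substituting r = 0.0101 m, L = 0.0345 m, θ = 142.3°: d²x/dθ² = +0.0071715 m.
a = ω²·d²x/dθ² = (185.2)²·(+0.0071715) = +246.11 m/s²;  |a| = 246.11 m/s².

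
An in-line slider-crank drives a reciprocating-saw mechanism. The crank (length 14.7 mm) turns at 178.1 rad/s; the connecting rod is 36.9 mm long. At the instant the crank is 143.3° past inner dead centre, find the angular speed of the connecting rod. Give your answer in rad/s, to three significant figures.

ω = 178.1 rad/s
The rod makes angle φ with the slider axis where L sinφ = r sinθ; differentiating, L cosφ·φ̇ = r ω cosθ.
L cosφ = √(L² − r² sin²θ) = 0.035839 m.
|ω_rod| = r ω |cosθ| / √(L² − r² sin²θ) = 0.0147·178.1·0.80178/0.035839 = 58.57 rad/s.

58.6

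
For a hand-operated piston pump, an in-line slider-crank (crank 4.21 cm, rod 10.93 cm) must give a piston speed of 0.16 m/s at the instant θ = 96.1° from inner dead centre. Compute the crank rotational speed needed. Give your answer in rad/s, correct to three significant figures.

For an in-line slider-crank, |v_piston| = rω|sinθ|·[1 + r cosθ/√(L² − r² sin²θ)].
With r = 0.0421 m, L = 0.1093 m, θ = 96.1°: the bracketed kinematic factor |dx/dθ| = 0.040007 m.
ω = v/|dx/dθ| = 0.16/0.040007 = 3.9993 rad/s.

4.00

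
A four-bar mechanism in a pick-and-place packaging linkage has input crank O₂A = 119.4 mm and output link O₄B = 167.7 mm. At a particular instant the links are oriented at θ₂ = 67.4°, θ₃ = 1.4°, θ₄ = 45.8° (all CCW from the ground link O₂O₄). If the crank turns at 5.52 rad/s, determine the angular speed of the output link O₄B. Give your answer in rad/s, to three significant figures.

5.13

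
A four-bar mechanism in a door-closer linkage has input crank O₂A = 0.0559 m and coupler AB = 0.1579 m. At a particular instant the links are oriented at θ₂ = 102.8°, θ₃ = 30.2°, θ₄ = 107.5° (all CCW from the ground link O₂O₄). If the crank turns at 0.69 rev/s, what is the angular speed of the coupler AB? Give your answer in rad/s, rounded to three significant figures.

0.129

ω₂ = 4.335 rad/s (from 0.69 rev/s).
Differentiating the loop-closure r₂e^{iθ₂}+r₃e^{iθ₃}=r₁+r₄e^{iθ₄} gives r₂ω₂e^{iθ₂}+r₃ω₃e^{iθ₃}=r₄ω₄e^{iθ₄}.
Eliminating the other unknown: ω₃ = r₂ω₂ sin(θ₄−θ₂) / [r₃ sin(θ₃−θ₄)].
Numerator sine = +0.08194; denominator sine = -0.97553.
Result = 0.0559·4.335·(+0.08194) / (0.1579·(-0.97553)) = -0.12892 rad/s; magnitude 0.12892 rad/s.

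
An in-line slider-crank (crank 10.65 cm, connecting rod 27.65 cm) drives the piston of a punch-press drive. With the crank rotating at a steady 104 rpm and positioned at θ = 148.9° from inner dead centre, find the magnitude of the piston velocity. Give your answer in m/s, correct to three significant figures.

ω = 2π·104/60 = 10.89 rad/s
For an in-line slider-crank, x = r cosθ + √(L² − r² sin²θ), so v = −rω sinθ·[1 + r cosθ/√(L² − r² sin²θ)].
With r = 0.1065 m, L = 0.2765 m, θ = 148.9°: √(L² − r² sin²θ) = 0.27097 m.
v = −0.1065·10.89·0.51653·[1 + 0.1065·-0.85627/0.27097] = -0.39749 m/s.
|v| = 0.39749 m/s.

0.397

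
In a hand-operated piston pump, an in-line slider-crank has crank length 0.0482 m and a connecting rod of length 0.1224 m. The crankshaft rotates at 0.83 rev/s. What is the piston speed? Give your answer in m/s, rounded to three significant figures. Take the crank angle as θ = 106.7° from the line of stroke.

ω = 2π·0.83 = 5.215 rad/s
For an in-line slider-crank, x = r cosθ + √(L² − r² sin²θ), so v = −rω sinθ·[1 + r cosθ/√(L² − r² sin²θ)].
With r = 0.0482 m, L = 0.1224 m, θ = 106.7°: √(L² − r² sin²θ) = 0.11336 m.
v = −0.0482·5.215·0.95782·[1 + 0.0482·-0.28736/0.11336] = -0.21135 m/s.
|v| = 0.21135 m/s.

0.211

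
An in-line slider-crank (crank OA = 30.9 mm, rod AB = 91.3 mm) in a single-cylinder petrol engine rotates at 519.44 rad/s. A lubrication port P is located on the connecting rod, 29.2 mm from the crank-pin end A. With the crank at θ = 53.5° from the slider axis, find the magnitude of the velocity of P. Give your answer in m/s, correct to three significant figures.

15.2

ω = 519.4 rad/s.  Crank-pin speed |V_A| = rω = 16.051 m/s, perpendicular to OA.
Rod angle: sinφ = −(r/L) sinθ ⇒ φ = -15.787°; ω_rod = −rω cosθ/√(L²−r²sin²θ) = -108.67 rad/s.
V_P = V_A + ω_rod × AP, with AP = 0.0292 m along the rod.
Components: V_Px = −rω sinθ − a·ω_rod·sinφ = -13.766 m/s;  V_Py = rω cosθ + a·ω_rod·cosφ = +6.4939 m/s.
|V_P| = √(V_Px² + V_Py²) = 15.221 m/s.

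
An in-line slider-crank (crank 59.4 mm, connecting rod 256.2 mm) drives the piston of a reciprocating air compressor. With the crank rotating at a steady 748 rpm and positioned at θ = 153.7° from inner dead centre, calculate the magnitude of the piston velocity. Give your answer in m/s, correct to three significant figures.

1.63

ω = 2π·748/60 = 78.33 rad/s
For an in-line slider-crank, x = r cosθ + √(L² − r² sin²θ), so v = −rω sinθ·[1 + r cosθ/√(L² − r² sin²θ)].
With r = 0.0594 m, L = 0.2562 m, θ = 153.7°: √(L² − r² sin²θ) = 0.25484 m.
v = −0.0594·78.33·0.44307·[1 + 0.0594·-0.89649/0.25484] = -1.6308 m/s.
|v| = 1.6308 m/s.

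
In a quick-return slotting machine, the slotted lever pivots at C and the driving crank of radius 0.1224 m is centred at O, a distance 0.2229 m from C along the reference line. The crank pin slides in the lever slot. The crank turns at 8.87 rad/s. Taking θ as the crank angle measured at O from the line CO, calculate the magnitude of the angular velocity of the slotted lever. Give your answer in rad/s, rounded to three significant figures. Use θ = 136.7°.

1.73

ω = 8.87 rad/s
Crank pin A relative to C: A = (d + r cosθ, r sinθ); lever angle φ = atan2(r sinθ, d + r cosθ).
Differentiating tanφ: φ̇ = rω(d cosθ + r)/(d² + r² + 2dr cosθ).
d² + r² + 2dr cosθ = |CA|² = 0.0249546 m²;  d cosθ + r = -0.039821 m.
|ω_lever| = |0.1224·8.87·-0.039821| / 0.0249546 = 1.7325 rad/s.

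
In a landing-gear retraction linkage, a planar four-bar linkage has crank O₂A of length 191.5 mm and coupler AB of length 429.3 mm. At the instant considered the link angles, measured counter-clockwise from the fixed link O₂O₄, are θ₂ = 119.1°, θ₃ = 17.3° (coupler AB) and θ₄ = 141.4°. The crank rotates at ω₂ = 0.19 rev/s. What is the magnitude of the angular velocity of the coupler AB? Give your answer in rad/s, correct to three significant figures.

ω₂ = 1.194 rad/s (from 0.19 rev/s).
Differentiating the loop-closure r₂e^{iθ₂}+r₃e^{iθ₃}=r₁+r₄e^{iθ₄} gives r₂ω₂e^{iθ₂}+r₃ω₃e^{iθ₃}=r₄ω₄e^{iθ₄}.
Eliminating the other unknown: ω₃ = r₂ω₂ sin(θ₄−θ₂) / [r₃ sin(θ₃−θ₄)].
Numerator sine = +0.37946; denominator sine = -0.82806.
Result = 0.1915·1.194·(+0.37946) / (0.4293·(-0.82806)) = -0.24403 rad/s; magnitude 0.24403 rad/s.

0.244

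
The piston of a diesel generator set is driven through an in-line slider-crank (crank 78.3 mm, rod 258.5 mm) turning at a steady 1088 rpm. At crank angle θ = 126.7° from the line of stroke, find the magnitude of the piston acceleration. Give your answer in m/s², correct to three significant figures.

ω = 2π·1088/60 = 113.9 rad/s
x(θ) = r cosθ + √(L² − r² sin²θ); with ω constant, a = ω²·d²x/dθ².
d²x/dθ² = −r cosθ − r²(cos2θ)/√u − r⁴ sin²2θ/(4u^{3/2}),  u = L² − r² sin²θ = 0.062881 m².
Substituting r = 0.0783 m, L = 0.2585 m, θ = 126.7°: d²x/dθ² = +0.053232 m.
a = ω²·d²x/dθ² = (113.9)²·(+0.053232) = +691.01 m/s²;  |a| = 691.01 m/s².

691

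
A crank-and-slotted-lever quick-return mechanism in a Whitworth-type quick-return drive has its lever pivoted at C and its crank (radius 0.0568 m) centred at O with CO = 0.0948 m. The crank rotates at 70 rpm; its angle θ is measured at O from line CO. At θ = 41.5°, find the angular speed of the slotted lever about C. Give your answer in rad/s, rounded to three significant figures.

2.62

ω = 7.33 rad/s (from 70 rpm).
Crank pin A relative to C: A = (d + r cosθ, r sinθ); lever angle φ = atan2(r sinθ, d + r cosθ).
Differentiating tanφ: φ̇ = rω(d cosθ + r)/(d² + r² + 2dr cosθ).
d² + r² + 2dr cosθ = |CA|² = 0.020279 m²;  d cosθ + r = +0.1278 m.
|ω_lever| = |0.0568·7.33·+0.1278| / 0.020279 = 2.624 rad/s.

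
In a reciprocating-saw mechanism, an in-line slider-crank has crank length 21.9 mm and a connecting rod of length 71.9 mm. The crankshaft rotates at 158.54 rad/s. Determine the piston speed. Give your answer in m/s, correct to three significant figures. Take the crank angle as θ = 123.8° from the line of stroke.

2.38

ω = 158.5 rad/s
For an in-line slider-crank, x = r cosθ + √(L² − r² sin²θ), so v = −rω sinθ·[1 + r cosθ/√(L² − r² sin²θ)].
With r = 0.0219 m, L = 0.0719 m, θ = 123.8°: √(L² − r² sin²θ) = 0.069559 m.
v = −0.0219·158.5·0.83098·[1 + 0.0219·-0.55630/0.069559] = -2.3799 m/s.
|v| = 2.3799 m/s.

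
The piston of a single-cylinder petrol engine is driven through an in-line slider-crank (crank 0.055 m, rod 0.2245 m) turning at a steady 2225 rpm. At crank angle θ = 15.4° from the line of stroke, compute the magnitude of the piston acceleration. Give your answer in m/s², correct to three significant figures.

ω = 2π·2225/60 = 233 rad/s
x(θ) = r cosθ + √(L² − r² sin²θ); with ω constant, a = ω²·d²x/dθ².
d²x/dθ² = −r cosθ − r²(cos2θ)/√u − r⁴ sin²2θ/(4u^{3/2}),  u = L² − r² sin²θ = 0.0501869 m².
Substituting r = 0.055 m, L = 0.2245 m, θ = 15.4°: d²x/dθ² = -0.064677 m.
a = ω²·d²x/dθ² = (233)²·(-0.064677) = -3511.3 m/s²;  |a| = 3511.3 m/s².

3510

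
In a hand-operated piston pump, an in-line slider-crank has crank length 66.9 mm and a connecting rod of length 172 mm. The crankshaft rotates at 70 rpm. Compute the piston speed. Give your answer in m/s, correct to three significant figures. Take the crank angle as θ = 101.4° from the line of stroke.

ω = 2π·70/60 = 7.33 rad/s
For an in-line slider-crank, x = r cosθ + √(L² − r² sin²θ), so v = −rω sinθ·[1 + r cosθ/√(L² − r² sin²θ)].
With r = 0.0669 m, L = 0.172 m, θ = 101.4°: √(L² − r² sin²θ) = 0.15901 m.
v = −0.0669·7.33·0.98027·[1 + 0.0669·-0.19766/0.15901] = -0.44075 m/s.
|v| = 0.44075 m/s.

0.441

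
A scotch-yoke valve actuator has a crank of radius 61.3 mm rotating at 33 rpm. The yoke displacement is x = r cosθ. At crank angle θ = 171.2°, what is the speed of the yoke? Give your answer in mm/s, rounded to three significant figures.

ω = 3.456 rad/s (from 33 rpm).
x = r cosθ ⇒ ẋ = −rω sinθ.
|v| = rω|sinθ| = 0.0613·3.456·|sin 171.2°| = 0.032408 m/s = 32.408 mm/s.

32.4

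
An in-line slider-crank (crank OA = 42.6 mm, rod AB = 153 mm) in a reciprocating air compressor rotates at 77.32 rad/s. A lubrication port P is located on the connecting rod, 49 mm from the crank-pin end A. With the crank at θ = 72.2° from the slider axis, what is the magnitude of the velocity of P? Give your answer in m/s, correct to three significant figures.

ω = 77.32 rad/s.  Crank-pin speed |V_A| = rω = 3.2938 m/s, perpendicular to OA.
Rod angle: sinφ = −(r/L) sinθ ⇒ φ = -15.373°; ω_rod = −rω cosθ/√(L²−r²sin²θ) = -6.8253 rad/s.
V_P = V_A + ω_rod × AP, with AP = 0.049 m along the rod.
Components: V_Px = −rω sinθ − a·ω_rod·sinφ = -3.2248 m/s;  V_Py = rω cosθ + a·ω_rod·cosφ = +0.68443 m/s.
|V_P| = √(V_Px² + V_Py²) = 3.2966 m/s.

3.30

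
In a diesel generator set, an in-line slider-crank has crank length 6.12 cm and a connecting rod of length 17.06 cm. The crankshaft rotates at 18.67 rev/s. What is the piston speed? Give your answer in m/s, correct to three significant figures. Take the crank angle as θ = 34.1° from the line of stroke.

ω = 2π·18.7 = 117.3 rad/s
For an in-line slider-crank, x = r cosθ + √(L² − r² sin²θ), so v = −rω sinθ·[1 + r cosθ/√(L² − r² sin²θ)].
With r = 0.0612 m, L = 0.1706 m, θ = 34.1°: √(L² − r² sin²θ) = 0.16711 m.
v = −0.0612·117.3·0.56064·[1 + 0.0612·0.82806/0.16711] = -5.2455 m/s.
|v| = 5.2455 m/s.

5.25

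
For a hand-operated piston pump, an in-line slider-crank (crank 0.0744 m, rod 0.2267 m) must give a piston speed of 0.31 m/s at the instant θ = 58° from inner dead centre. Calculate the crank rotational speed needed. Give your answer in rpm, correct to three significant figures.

For an in-line slider-crank, |v_piston| = rω|sinθ|·[1 + r cosθ/√(L² − r² sin²θ)].
With r = 0.0744 m, L = 0.2267 m, θ = 58°: the bracketed kinematic factor |dx/dθ| = 0.074519 m.
ω = v/|dx/dθ| = 0.31/0.074519 = 4.16 rad/s.
N = 60ω/(2π) = 39.725 rpm.

39.7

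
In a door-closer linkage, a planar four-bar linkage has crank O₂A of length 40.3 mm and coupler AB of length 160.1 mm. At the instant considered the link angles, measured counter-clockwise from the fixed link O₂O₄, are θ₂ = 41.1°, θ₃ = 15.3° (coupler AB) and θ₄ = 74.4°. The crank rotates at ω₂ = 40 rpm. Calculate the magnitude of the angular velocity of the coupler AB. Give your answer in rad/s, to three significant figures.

ω₂ = 4.189 rad/s (from 40 rpm).
Differentiating the loop-closure r₂e^{iθ₂}+r₃e^{iθ₃}=r₁+r₄e^{iθ₄} gives r₂ω₂e^{iθ₂}+r₃ω₃e^{iθ₃}=r₄ω₄e^{iθ₄}.
Eliminating the other unknown: ω₃ = r₂ω₂ sin(θ₄−θ₂) / [r₃ sin(θ₃−θ₄)].
Numerator sine = +0.54902; denominator sine = -0.85806.
Result = 0.0403·4.189·(+0.54902) / (0.1601·(-0.85806)) = -0.67464 rad/s; magnitude 0.67464 rad/s.

0.675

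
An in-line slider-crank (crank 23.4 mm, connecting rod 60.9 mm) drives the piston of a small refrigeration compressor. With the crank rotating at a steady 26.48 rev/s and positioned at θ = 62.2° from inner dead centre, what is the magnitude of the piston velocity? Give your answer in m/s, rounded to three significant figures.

ω = 2π·26.5 = 166.4 rad/s
For an in-line slider-crank, x = r cosθ + √(L² − r² sin²θ), so v = −rω sinθ·[1 + r cosθ/√(L² − r² sin²θ)].
With r = 0.0234 m, L = 0.0609 m, θ = 62.2°: √(L² − r² sin²θ) = 0.057274 m.
v = −0.0234·166.4·0.88458·[1 + 0.0234·0.46639/0.057274] = -4.1001 m/s.
|v| = 4.1001 m/s.

4.10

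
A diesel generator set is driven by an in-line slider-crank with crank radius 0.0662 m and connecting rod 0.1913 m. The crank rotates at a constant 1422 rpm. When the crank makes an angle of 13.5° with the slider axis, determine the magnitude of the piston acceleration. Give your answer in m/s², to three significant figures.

ω = 2π·1422/60 = 148.9 rad/s
x(θ) = r cosθ + √(L² − r² sin²θ); with ω constant, a = ω²·d²x/dθ².
d²x/dθ² = −r cosθ − r²(cos2θ)/√u − r⁴ sin²2θ/(4u^{3/2}),  u = L² − r² sin²θ = 0.0363569 m².
Substituting r = 0.0662 m, L = 0.1913 m, θ = 13.5°: d²x/dθ² = -0.084992 m.
a = ω²·d²x/dθ² = (148.9)²·(-0.084992) = -1884.7 m/s²;  |a| = 1884.7 m/s².

1880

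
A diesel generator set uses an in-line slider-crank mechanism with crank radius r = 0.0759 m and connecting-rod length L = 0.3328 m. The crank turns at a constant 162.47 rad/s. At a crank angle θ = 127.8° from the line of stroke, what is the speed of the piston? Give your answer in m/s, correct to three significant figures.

ω = 162.5 rad/s
For an in-line slider-crank, x = r cosθ + √(L² − r² sin²θ), so v = −rω sinθ·[1 + r cosθ/√(L² − r² sin²θ)].
With r = 0.0759 m, L = 0.3328 m, θ = 127.8°: √(L² − r² sin²θ) = 0.32735 m.
v = −0.0759·162.5·0.79016·[1 + 0.0759·-0.61291/0.32735] = -8.3591 m/s.
|v| = 8.3591 m/s.

8.36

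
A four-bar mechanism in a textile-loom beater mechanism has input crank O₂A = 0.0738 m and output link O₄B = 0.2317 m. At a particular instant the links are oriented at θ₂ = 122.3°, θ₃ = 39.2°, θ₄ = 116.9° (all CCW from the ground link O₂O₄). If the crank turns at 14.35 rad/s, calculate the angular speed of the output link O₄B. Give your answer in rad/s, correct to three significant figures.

4.64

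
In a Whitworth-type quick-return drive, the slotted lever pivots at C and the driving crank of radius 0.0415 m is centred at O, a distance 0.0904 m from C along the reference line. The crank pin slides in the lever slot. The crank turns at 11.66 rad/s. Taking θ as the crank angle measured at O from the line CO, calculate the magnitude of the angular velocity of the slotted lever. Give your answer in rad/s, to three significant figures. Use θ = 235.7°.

0.806

ω = 11.66 rad/s
Crank pin A relative to C: A = (d + r cosθ, r sinθ); lever angle φ = atan2(r sinθ, d + r cosθ).
Differentiating tanφ: φ̇ = rω(d cosθ + r)/(d² + r² + 2dr cosθ).
d² + r² + 2dr cosθ = |CA|² = 0.00566616 m²;  d cosθ + r = -0.0094428 m.
|ω_lever| = |0.0415·11.66·-0.0094428| / 0.00566616 = 0.80641 rad/s.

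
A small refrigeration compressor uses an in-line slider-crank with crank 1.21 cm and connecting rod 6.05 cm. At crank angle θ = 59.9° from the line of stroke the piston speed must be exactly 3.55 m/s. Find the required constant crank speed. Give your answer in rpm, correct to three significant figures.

2940

For an in-line slider-crank, |v_piston| = rω|sinθ|·[1 + r cosθ/√(L² − r² sin²θ)].
With r = 0.0121 m, L = 0.0605 m, θ = 59.9°: the bracketed kinematic factor |dx/dθ| = 0.011534 m.
ω = v/|dx/dθ| = 3.55/0.011534 = 307.77 rad/s.
N = 60ω/(2π) = 2939 rpm.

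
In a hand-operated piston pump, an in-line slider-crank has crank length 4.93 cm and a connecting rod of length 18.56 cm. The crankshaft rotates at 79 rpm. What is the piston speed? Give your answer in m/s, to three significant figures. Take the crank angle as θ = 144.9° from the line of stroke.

ω = 2π·79/60 = 8.273 rad/s
For an in-line slider-crank, x = r cosθ + √(L² − r² sin²θ), so v = −rω sinθ·[1 + r cosθ/√(L² − r² sin²θ)].
With r = 0.0493 m, L = 0.1856 m, θ = 144.9°: √(L² − r² sin²θ) = 0.18342 m.
v = −0.0493·8.273·0.57501·[1 + 0.0493·-0.81815/0.18342] = -0.18295 m/s.
|v| = 0.18295 m/s.

0.183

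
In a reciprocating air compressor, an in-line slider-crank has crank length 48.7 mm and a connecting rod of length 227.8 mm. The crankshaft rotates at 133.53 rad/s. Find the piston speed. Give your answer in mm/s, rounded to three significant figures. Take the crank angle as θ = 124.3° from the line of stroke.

4710

ω = 133.5 rad/s
For an in-line slider-crank, x = r cosθ + √(L² − r² sin²θ), so v = −rω sinθ·[1 + r cosθ/√(L² − r² sin²θ)].
With r = 0.0487 m, L = 0.2278 m, θ = 124.3°: √(L² − r² sin²θ) = 0.22422 m.
v = −0.0487·133.5·0.82610·[1 + 0.0487·-0.56353/0.22422] = -4.7145 m/s.
|v| = 4.7145 m/s = 4714.5 mm/s.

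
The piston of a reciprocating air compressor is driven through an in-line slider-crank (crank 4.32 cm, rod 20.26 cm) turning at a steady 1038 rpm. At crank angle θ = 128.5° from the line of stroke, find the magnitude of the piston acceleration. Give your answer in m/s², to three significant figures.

ω = 2π·1038/60 = 108.7 rad/s
x(θ) = r cosθ + √(L² − r² sin²θ); with ω constant, a = ω²·d²x/dθ².
d²x/dθ² = −r cosθ − r²(cos2θ)/√u − r⁴ sin²2θ/(4u^{3/2}),  u = L² − r² sin²θ = 0.0399037 m².
Substituting r = 0.0432 m, L = 0.2026 m, θ = 128.5°: d²x/dθ² = +0.028891 m.
a = ω²·d²x/dθ² = (108.7)²·(+0.028891) = +341.36 m/s²;  |a| = 341.36 m/s².

341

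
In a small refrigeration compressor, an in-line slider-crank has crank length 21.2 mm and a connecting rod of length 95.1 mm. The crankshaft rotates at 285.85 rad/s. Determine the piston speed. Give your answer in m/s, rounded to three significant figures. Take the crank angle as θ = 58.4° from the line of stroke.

5.78

ω = 285.9 rad/s
For an in-line slider-crank, x = r cosθ + √(L² − r² sin²θ), so v = −rω sinθ·[1 + r cosθ/√(L² − r² sin²θ)].
With r = 0.0212 m, L = 0.0951 m, θ = 58.4°: √(L² − r² sin²θ) = 0.09337 m.
v = −0.0212·285.9·0.85173·[1 + 0.0212·0.52399/0.09337] = -5.7756 m/s.
|v| = 5.7756 m/s.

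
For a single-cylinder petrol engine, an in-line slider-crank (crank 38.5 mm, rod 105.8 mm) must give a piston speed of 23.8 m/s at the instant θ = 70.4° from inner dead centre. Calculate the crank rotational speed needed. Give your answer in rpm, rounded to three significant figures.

For an in-line slider-crank, |v_piston| = rω|sinθ|·[1 + r cosθ/√(L² − r² sin²θ)].
With r = 0.0385 m, L = 0.1058 m, θ = 70.4°: the bracketed kinematic factor |dx/dθ| = 0.040982 m.
ω = v/|dx/dθ| = 23.8/0.040982 = 580.74 rad/s.
N = 60ω/(2π) = 5545.7 rpm.

5550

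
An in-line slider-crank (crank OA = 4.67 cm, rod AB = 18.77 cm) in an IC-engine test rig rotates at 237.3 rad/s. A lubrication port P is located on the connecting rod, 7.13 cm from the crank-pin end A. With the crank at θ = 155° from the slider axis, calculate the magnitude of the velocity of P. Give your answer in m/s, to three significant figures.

ω = 237.3 rad/s.  Crank-pin speed |V_A| = rω = 11.082 m/s, perpendicular to OA.
Rod angle: sinφ = −(r/L) sinθ ⇒ φ = -6.036°; ω_rod = −rω cosθ/√(L²−r²sin²θ) = +53.807 rad/s.
V_P = V_A + ω_rod × AP, with AP = 0.0713 m along the rod.
Components: V_Px = −rω sinθ − a·ω_rod·sinφ = -4.28 m/s;  V_Py = rω cosθ + a·ω_rod·cosφ = -6.2284 m/s.
|V_P| = √(V_Px² + V_Py²) = 7.5572 m/s.

7.56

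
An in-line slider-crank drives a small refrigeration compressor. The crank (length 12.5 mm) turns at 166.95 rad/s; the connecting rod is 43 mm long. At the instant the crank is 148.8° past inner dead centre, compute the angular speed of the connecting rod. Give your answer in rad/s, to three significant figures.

ω = 166.9 rad/s
The rod makes angle φ with the slider axis where L sinφ = r sinθ; differentiating, L cosφ·φ̇ = r ω cosθ.
L cosφ = √(L² − r² sin²θ) = 0.04251 m.
|ω_rod| = r ω |cosθ| / √(L² − r² sin²θ) = 0.0125·166.9·0.85536/0.04251 = 41.991 rad/s.

42.0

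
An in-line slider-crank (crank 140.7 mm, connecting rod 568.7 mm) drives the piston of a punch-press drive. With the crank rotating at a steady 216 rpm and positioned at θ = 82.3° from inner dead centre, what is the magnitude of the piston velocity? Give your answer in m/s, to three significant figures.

3.26

ω = 2π·216/60 = 22.62 rad/s
For an in-line slider-crank, x = r cosθ + √(L² − r² sin²θ), so v = −rω sinθ·[1 + r cosθ/√(L² − r² sin²θ)].
With r = 0.1407 m, L = 0.5687 m, θ = 82.3°: √(L² − r² sin²θ) = 0.55134 m.
v = −0.1407·22.62·0.99098·[1 + 0.1407·0.13399/0.55134] = -3.2617 m/s.
|v| = 3.2617 m/s.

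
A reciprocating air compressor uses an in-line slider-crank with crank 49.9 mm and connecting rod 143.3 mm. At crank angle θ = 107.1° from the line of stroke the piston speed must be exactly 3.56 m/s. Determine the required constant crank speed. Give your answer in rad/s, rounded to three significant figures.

83.7

For an in-line slider-crank, |v_piston| = rω|sinθ|·[1 + r cosθ/√(L² − r² sin²θ)].
With r = 0.0499 m, L = 0.1433 m, θ = 107.1°: the bracketed kinematic factor |dx/dθ| = 0.042515 m.
ω = v/|dx/dθ| = 3.56/0.042515 = 83.734 rad/s.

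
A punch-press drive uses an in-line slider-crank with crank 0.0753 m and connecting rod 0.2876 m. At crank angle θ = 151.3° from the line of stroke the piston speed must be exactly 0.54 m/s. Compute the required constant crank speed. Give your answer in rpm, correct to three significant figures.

186

For an in-line slider-crank, |v_piston| = rω|sinθ|·[1 + r cosθ/√(L² − r² sin²θ)].
With r = 0.0753 m, L = 0.2876 m, θ = 151.3°: the bracketed kinematic factor |dx/dθ| = 0.02779 m.
ω = v/|dx/dθ| = 0.54/0.02779 = 19.432 rad/s.
N = 60ω/(2π) = 185.56 rpm.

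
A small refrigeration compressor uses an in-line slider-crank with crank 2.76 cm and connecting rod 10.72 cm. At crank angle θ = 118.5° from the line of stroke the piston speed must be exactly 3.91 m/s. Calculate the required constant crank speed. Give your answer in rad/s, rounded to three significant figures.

For an in-line slider-crank, |v_piston| = rω|sinθ|·[1 + r cosθ/√(L² − r² sin²θ)].
With r = 0.0276 m, L = 0.1072 m, θ = 118.5°: the bracketed kinematic factor |dx/dθ| = 0.021196 m.
ω = v/|dx/dθ| = 3.91/0.021196 = 184.47 rad/s.

184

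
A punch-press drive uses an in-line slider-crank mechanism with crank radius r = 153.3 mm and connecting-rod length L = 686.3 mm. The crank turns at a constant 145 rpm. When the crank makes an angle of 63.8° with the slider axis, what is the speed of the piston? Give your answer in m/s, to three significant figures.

2.30

ω = 2π·145/60 = 15.18 rad/s
For an in-line slider-crank, x = r cosθ + √(L² − r² sin²θ), so v = −rω sinθ·[1 + r cosθ/√(L² − r² sin²θ)].
With r = 0.1533 m, L = 0.6863 m, θ = 63.8°: √(L² − r² sin²θ) = 0.67237 m.
v = −0.1533·15.18·0.89726·[1 + 0.1533·0.44151/0.67237] = -2.2988 m/s.
|v| = 2.2988 m/s.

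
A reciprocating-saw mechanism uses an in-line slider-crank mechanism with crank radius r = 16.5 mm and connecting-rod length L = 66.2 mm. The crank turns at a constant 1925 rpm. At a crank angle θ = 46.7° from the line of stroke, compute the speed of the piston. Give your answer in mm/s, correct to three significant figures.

2840

ω = 2π·1925/60 = 201.6 rad/s
For an in-line slider-crank, x = r cosθ + √(L² − r² sin²θ), so v = −rω sinθ·[1 + r cosθ/√(L² − r² sin²θ)].
With r = 0.0165 m, L = 0.0662 m, θ = 46.7°: √(L² − r² sin²θ) = 0.065102 m.
v = −0.0165·201.6·0.72777·[1 + 0.0165·0.68582/0.065102] = -2.8415 m/s.
|v| = 2.8415 m/s = 2841.5 mm/s.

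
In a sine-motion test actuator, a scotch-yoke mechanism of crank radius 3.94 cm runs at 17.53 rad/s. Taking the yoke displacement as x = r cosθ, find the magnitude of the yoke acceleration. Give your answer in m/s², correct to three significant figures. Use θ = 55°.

6.94

ω = 17.53 rad/s
x = r cosθ ⇒ ẍ = −rω² cosθ (ω constant).
|a| = rω²|cosθ| = 0.0394·(17.53)²·|cos 55°| = 6.9447 m/s².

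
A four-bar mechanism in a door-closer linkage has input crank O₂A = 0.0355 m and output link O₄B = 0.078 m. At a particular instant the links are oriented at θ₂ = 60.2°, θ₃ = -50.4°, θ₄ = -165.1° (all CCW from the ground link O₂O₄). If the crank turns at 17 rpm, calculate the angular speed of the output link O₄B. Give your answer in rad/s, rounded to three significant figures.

ω₂ = 1.78 rad/s (from 17 rpm).
Differentiating the loop-closure r₂e^{iθ₂}+r₃e^{iθ₃}=r₁+r₄e^{iθ₄} gives r₂ω₂e^{iθ₂}+r₃ω₃e^{iθ₃}=r₄ω₄e^{iθ₄}.
Eliminating the other unknown: ω₄ = r₂ω₂ sin(θ₂−θ₃) / [r₄ sin(θ₄−θ₃)].
Numerator sine = +0.93606; denominator sine = -0.90851.
Result = 0.0355·1.78·(+0.93606) / (0.078·(-0.90851)) = -0.83481 rad/s; magnitude 0.83481 rad/s.

0.835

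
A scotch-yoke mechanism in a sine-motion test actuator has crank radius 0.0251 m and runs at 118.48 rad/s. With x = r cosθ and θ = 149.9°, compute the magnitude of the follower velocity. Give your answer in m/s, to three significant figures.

1.49

ω = 118.5 rad/s
x = r cosθ ⇒ ẋ = −rω sinθ.
|v| = rω|sinθ| = 0.0251·118.5·|sin 149.9°| = 1.4914 m/s.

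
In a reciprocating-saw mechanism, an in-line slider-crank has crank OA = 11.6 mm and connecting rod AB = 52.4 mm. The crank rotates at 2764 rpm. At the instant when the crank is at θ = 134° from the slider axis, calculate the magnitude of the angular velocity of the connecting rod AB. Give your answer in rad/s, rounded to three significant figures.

45.1

ω = 289.4 rad/s (converted from 2764 rpm).
The rod makes angle φ with the slider axis where L sinφ = r sinθ; differentiating, L cosφ·φ̇ = r ω cosθ.
L cosφ = √(L² − r² sin²θ) = 0.051731 m.
|ω_rod| = r ω |cosθ| / √(L² − r² sin²θ) = 0.0116·289.4·0.69466/0.051731 = 45.086 rad/s.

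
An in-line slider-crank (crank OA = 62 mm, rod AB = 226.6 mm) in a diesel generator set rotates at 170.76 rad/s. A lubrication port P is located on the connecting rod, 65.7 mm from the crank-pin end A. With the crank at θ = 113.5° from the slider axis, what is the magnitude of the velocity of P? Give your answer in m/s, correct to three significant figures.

ω = 170.8 rad/s.  Crank-pin speed |V_A| = rω = 10.587 m/s, perpendicular to OA.
Rod angle: sinφ = −(r/L) sinθ ⇒ φ = -14.532°; ω_rod = −rω cosθ/√(L²−r²sin²θ) = +19.246 rad/s.
V_P = V_A + ω_rod × AP, with AP = 0.0657 m along the rod.
Components: V_Px = −rω sinθ − a·ω_rod·sinφ = -9.3918 m/s;  V_Py = rω cosθ + a·ω_rod·cosφ = -2.9976 m/s.
|V_P| = √(V_Px² + V_Py²) = 9.8585 m/s.

9.86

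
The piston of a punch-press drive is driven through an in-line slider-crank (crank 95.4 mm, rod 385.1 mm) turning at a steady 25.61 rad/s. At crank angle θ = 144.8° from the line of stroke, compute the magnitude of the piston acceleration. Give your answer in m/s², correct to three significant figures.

45.7

ω = 25.61 rad/s
x(θ) = r cosθ + √(L² − r² sin²θ); with ω constant, a = ω²·d²x/dθ².
d²x/dθ² = −r cosθ − r²(cos2θ)/√u − r⁴ sin²2θ/(4u^{3/2}),  u = L² − r² sin²θ = 0.145278 m².
Substituting r = 0.0954 m, L = 0.3851 m, θ = 144.8°: d²x/dθ² = +0.069614 m.
a = ω²·d²x/dθ² = (25.61)²·(+0.069614) = +45.658 m/s²;  |a| = 45.658 m/s².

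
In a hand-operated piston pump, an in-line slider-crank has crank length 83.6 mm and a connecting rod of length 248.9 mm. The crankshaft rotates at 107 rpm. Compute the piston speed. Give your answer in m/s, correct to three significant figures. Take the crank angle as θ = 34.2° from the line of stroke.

0.675

ω = 2π·107/60 = 11.21 rad/s
For an in-line slider-crank, x = r cosθ + √(L² − r² sin²θ), so v = −rω sinθ·[1 + r cosθ/√(L² − r² sin²θ)].
With r = 0.0836 m, L = 0.2489 m, θ = 34.2°: √(L² − r² sin²θ) = 0.24442 m.
v = −0.0836·11.21·0.56208·[1 + 0.0836·0.82708/0.24442] = -0.67547 m/s.
|v| = 0.67547 m/s.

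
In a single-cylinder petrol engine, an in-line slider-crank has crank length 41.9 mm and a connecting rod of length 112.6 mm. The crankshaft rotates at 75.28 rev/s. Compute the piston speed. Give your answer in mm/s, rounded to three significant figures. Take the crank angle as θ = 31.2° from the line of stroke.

13600

ω = 2π·75.3 = 473 rad/s
For an in-line slider-crank, x = r cosθ + √(L² − r² sin²θ), so v = −rω sinθ·[1 + r cosθ/√(L² − r² sin²θ)].
With r = 0.0419 m, L = 0.1126 m, θ = 31.2°: √(L² − r² sin²θ) = 0.11049 m.
v = −0.0419·473·0.51803·[1 + 0.0419·0.85536/0.11049] = -13.597 m/s.
|v| = 13.597 m/s = 13597 mm/s.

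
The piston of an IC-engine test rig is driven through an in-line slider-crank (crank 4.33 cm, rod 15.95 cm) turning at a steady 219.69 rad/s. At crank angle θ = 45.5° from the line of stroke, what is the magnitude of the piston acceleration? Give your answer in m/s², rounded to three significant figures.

1470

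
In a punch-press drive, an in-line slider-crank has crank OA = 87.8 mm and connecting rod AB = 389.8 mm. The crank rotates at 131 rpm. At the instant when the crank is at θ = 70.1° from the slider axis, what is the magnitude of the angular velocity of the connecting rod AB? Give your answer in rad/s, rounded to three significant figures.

1.08

ω = 13.72 rad/s (converted from 131 rpm).
The rod makes angle φ with the slider axis where L sinφ = r sinθ; differentiating, L cosφ·φ̇ = r ω cosθ.
L cosφ = √(L² − r² sin²θ) = 0.38096 m.
|ω_rod| = r ω |cosθ| / √(L² − r² sin²θ) = 0.0878·13.72·0.34038/0.38096 = 1.0762 rad/s.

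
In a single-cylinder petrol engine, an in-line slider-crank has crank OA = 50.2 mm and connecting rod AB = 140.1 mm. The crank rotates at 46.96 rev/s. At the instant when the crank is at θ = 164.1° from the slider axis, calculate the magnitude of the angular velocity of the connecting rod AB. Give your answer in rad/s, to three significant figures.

102

ω = 295.1 rad/s (converted from 46.96 rev/s).
The rod makes angle φ with the slider axis where L sinφ = r sinθ; differentiating, L cosφ·φ̇ = r ω cosθ.
L cosφ = √(L² − r² sin²θ) = 0.13942 m.
|ω_rod| = r ω |cosθ| / √(L² − r² sin²θ) = 0.0502·295.1·0.96174/0.13942 = 102.17 rad/s.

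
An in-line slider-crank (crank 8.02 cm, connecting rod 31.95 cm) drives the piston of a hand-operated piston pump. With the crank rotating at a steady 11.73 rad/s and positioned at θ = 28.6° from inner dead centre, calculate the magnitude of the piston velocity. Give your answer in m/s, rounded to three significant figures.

ω = 11.73 rad/s
For an in-line slider-crank, x = r cosθ + √(L² − r² sin²θ), so v = −rω sinθ·[1 + r cosθ/√(L² − r² sin²θ)].
With r = 0.0802 m, L = 0.3195 m, θ = 28.6°: √(L² − r² sin²θ) = 0.31719 m.
v = −0.0802·11.73·0.47869·[1 + 0.0802·0.87798/0.31719] = -0.5503 m/s.
|v| = 0.5503 m/s.

0.550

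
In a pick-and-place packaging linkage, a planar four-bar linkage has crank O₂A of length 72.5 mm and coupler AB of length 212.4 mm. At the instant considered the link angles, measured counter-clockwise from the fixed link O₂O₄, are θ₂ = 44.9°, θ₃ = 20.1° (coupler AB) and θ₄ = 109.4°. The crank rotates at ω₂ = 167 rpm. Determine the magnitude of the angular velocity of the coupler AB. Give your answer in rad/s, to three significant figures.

5.39

ω₂ = 17.49 rad/s (from 167 rpm).
Differentiating the loop-closure r₂e^{iθ₂}+r₃e^{iθ₃}=r₁+r₄e^{iθ₄} gives r₂ω₂e^{iθ₂}+r₃ω₃e^{iθ₃}=r₄ω₄e^{iθ₄}.
Eliminating the other unknown: ω₃ = r₂ω₂ sin(θ₄−θ₂) / [r₃ sin(θ₃−θ₄)].
Numerator sine = +0.90259; denominator sine = -0.99993.
Result = 0.0725·17.49·(+0.90259) / (0.2124·(-0.99993)) = -5.3883 rad/s; magnitude 5.3883 rad/s.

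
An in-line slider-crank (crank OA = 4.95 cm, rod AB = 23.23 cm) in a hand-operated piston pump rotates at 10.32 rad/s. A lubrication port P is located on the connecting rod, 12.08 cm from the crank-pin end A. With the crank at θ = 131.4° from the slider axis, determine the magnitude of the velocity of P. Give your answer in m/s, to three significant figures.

ω = 10.32 rad/s.  Crank-pin speed |V_A| = rω = 0.51084 m/s, perpendicular to OA.
Rod angle: sinφ = −(r/L) sinθ ⇒ φ = -9.198°; ω_rod = −rω cosθ/√(L²−r²sin²θ) = +1.4732 rad/s.
V_P = V_A + ω_rod × AP, with AP = 0.1208 m along the rod.
Components: V_Px = −rω sinθ − a·ω_rod·sinφ = -0.35474 m/s;  V_Py = rω cosθ + a·ω_rod·cosφ = -0.16215 m/s.
|V_P| = √(V_Px² + V_Py²) = 0.39004 m/s.

0.390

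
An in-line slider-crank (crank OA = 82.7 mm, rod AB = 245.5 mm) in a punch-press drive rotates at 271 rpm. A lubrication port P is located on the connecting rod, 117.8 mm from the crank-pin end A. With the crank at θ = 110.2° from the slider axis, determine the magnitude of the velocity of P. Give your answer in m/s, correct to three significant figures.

2.12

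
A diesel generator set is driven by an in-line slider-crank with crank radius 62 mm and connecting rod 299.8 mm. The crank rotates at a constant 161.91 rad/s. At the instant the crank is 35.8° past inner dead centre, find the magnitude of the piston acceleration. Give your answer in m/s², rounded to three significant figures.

1430

ω = 161.9 rad/s
x(θ) = r cosθ + √(L² − r² sin²θ); with ω constant, a = ω²·d²x/dθ².
d²x/dθ² = −r cosθ − r²(cos2θ)/√u − r⁴ sin²2θ/(4u^{3/2}),  u = L² − r² sin²θ = 0.0885647 m².
Substituting r = 0.062 m, L = 0.2998 m, θ = 35.8°: d²x/dθ² = -0.054489 m.
a = ω²·d²x/dθ² = (161.9)²·(-0.054489) = -1428.4 m/s²;  |a| = 1428.4 m/s².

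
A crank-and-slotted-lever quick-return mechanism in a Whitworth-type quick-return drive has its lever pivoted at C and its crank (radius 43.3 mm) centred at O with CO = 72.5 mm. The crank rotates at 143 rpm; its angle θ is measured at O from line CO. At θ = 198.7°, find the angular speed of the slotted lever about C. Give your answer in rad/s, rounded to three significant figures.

13.9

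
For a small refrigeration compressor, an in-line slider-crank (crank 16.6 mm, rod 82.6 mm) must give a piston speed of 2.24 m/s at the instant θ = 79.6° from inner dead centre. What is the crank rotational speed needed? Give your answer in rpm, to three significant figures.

1260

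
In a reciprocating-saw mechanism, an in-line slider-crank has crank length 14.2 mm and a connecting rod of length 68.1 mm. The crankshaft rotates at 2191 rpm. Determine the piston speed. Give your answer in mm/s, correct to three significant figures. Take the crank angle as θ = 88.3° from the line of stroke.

3280

ω = 2π·2191/60 = 229.4 rad/s
For an in-line slider-crank, x = r cosθ + √(L² − r² sin²θ), so v = −rω sinθ·[1 + r cosθ/√(L² − r² sin²θ)].
With r = 0.0142 m, L = 0.0681 m, θ = 88.3°: √(L² − r² sin²θ) = 0.066604 m.
v = −0.0142·229.4·0.99956·[1 + 0.0142·0.02967/0.066604] = -3.2772 m/s.
|v| = 3.2772 m/s = 3277.2 mm/s.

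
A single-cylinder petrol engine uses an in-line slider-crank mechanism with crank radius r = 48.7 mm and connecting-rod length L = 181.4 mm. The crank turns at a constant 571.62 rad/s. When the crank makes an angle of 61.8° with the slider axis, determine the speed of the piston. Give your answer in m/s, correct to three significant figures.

ω = 571.6 rad/s
For an in-line slider-crank, x = r cosθ + √(L² − r² sin²θ), so v = −rω sinθ·[1 + r cosθ/√(L² − r² sin²θ)].
With r = 0.0487 m, L = 0.1814 m, θ = 61.8°: √(L² − r² sin²θ) = 0.17625 m.
v = −0.0487·571.6·0.88130·[1 + 0.0487·0.47255/0.17625] = -27.737 m/s.
|v| = 27.737 m/s.

27.7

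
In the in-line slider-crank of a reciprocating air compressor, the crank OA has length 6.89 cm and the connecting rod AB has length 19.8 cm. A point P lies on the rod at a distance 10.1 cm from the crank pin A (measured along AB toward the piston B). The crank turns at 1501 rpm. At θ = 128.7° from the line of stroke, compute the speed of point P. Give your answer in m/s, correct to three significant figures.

8.18

ω = 157.2 rad/s.  Crank-pin speed |V_A| = rω = 10.83 m/s, perpendicular to OA.
Rod angle: sinφ = −(r/L) sinθ ⇒ φ = -15.758°; ω_rod = −rω cosθ/√(L²−r²sin²θ) = +35.534 rad/s.
V_P = V_A + ω_rod × AP, with AP = 0.101 m along the rod.
Components: V_Px = −rω sinθ − a·ω_rod·sinφ = -7.4774 m/s;  V_Py = rω cosθ + a·ω_rod·cosφ = -3.3173 m/s.
|V_P| = √(V_Px² + V_Py²) = 8.1802 m/s.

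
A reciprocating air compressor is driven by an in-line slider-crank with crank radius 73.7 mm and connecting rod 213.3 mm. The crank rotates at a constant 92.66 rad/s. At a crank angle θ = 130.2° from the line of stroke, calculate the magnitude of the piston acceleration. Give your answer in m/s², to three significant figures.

439

ω = 92.66 rad/s
x(θ) = r cosθ + √(L² − r² sin²θ); with ω constant, a = ω²·d²x/dθ².
d²x/dθ² = −r cosθ − r²(cos2θ)/√u − r⁴ sin²2θ/(4u^{3/2}),  u = L² − r² sin²θ = 0.0423281 m².
Substituting r = 0.0737 m, L = 0.2133 m, θ = 130.2°: d²x/dθ² = +0.05115 m.
a = ω²·d²x/dθ² = (92.66)²·(+0.05115) = +439.16 m/s²;  |a| = 439.16 m/s².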